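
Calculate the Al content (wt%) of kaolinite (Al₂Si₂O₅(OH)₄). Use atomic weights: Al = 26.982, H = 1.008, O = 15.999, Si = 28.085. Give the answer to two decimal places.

20.90 wt%

Formula mass = 2·26.982 + 2·28.085 + 9·15.999 + 4·1.008 = 258.157 g/mol, of which 53.964 g is Al.
So Al makes up 53.964/258.157 = 0.2090 of the mass, i.e. 20.90%.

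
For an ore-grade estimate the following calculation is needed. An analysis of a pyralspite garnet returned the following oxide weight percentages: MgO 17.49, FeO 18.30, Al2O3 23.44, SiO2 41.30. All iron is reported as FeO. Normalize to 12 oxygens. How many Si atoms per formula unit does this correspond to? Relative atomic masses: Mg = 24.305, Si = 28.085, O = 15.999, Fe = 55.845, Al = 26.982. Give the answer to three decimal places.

MgO (M=40.304): mol = 0.43395; Mg = 0.43395, O = 0.43395.
FeO (M=71.844): mol = 0.25472; Fe = 0.25472, O = 0.25472.
Al2O3 (M=101.961): mol = 0.22989; Al = 0.45978, O = 0.68967.
SiO2 (M=60.083): mol = 0.68738; Si = 0.68738, O = 1.37476.
ΣO = 2.75310; factor = 12/ΣO = 4.35872.
Si apfu = 0.68738 × 4.35872 = 2.996.

2.996 Si apfu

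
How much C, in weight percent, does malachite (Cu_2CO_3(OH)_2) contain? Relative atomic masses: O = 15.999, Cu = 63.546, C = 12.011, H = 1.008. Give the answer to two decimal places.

5.43 weight percent

M(Cu_2CO_3(OH)_2) = 221.114 g/mol.
C contributes 1 × 12.011 = 12.011 g per mole.
12.011/221.114 = 0.0543 → 5.43%.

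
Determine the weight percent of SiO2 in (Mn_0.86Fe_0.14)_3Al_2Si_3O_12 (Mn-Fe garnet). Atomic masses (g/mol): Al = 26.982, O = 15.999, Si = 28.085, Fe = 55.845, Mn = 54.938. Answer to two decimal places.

Molar mass of (Mn_0.86Fe_0.14)_3Al_2Si_3O_12 = 2.58*54.938 + 0.42*55.845 + 2*26.982 + 3*28.085 + 12*15.999 = 495.402 g/mol.
Each formula unit contains 3 Si, equivalent to 3/1 = 3.0000 mol SiO2.
M(SiO2) = 1×28.085 + 2×15.999 = 60.083 g/mol.
Mass of SiO2 per formula unit = 3.0000 × 60.083 = 180.249 g.
SiO2 wt% = 180.249 / 495.402 × 100 = 36.38%.

36.38 wt%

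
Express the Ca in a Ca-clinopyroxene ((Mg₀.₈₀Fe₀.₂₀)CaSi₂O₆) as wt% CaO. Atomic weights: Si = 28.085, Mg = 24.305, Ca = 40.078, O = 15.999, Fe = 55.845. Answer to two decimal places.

25.16 wt%

Molar mass of (Mg₀.₈₀Fe₀.₂₀)CaSi₂O₆ = 0.80*24.305 + 0.20*55.845 + 1*40.078 + 2*28.085 + 6*15.999 = 222.855 g/mol.
Each formula unit contains 1 Ca, equivalent to 1/1 = 1.0000 mol CaO.
M(CaO) = 1×40.078 + 1×15.999 = 56.077 g/mol.
Mass of CaO per formula unit = 1.0000 × 56.077 = 56.077 g.
CaO wt% = 56.077 / 222.855 × 100 = 25.16%.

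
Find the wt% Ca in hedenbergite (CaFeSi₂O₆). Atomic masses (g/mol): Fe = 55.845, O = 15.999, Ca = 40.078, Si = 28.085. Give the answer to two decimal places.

16.15 weight percent

Molar mass of CaFeSi₂O₆: 1×40.078 + 1×55.845 + 2×28.085 + 6×15.999 = 248.087 g/mol.
Mass of Ca per formula unit: 1 × 40.078 = 40.078 g.
Weight fraction Ca = 40.078 / 248.087 = 0.1615.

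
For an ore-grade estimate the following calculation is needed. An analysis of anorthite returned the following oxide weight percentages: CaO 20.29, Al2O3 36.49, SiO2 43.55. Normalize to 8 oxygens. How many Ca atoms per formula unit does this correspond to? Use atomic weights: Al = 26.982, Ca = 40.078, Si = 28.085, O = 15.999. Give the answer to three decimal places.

1.003 Ca apfu

CaO: 20.29/56.077 = 0.36182 mol → 0.36182 mol Ca, 0.36182 mol O.
Al2O3: 36.49/101.961 = 0.35788 mol → 0.71576 mol Al, 1.07364 mol O.
SiO2: 43.55/60.083 = 0.72483 mol → 0.72483 mol Si, 1.44966 mol O.
Total oxygen = 2.88512 mol. Normalization factor = 8/2.88512 = 2.77285.
Ca per 8 O = 0.36182 × 2.77285 = 1.003.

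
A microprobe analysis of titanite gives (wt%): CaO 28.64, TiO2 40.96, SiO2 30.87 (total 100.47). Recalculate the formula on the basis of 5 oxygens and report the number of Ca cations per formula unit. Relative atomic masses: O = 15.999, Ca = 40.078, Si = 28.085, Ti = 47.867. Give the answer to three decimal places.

28.64 wt% CaO ÷ 56.077 g/mol = 0.51073 mol, giving 0.51073 Ca and 0.51073 O.
40.96 wt% TiO2 ÷ 79.865 g/mol = 0.51287 mol, giving 0.51287 Ti and 1.02574 O.
30.87 wt% SiO2 ÷ 60.083 g/mol = 0.51379 mol, giving 0.51379 Si and 1.02758 O.
Oxygen sums to 2.56405; scaling by 5/2.56405 = 1.95004 puts the formula on 5 O.
Ca: 0.51073 × 1.95004 = 0.996 atoms per formula unit.

0.996 Ca apfu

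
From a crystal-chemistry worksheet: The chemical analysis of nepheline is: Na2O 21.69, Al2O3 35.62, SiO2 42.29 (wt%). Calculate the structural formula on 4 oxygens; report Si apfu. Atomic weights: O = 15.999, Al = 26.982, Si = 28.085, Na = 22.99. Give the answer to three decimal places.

21.69 wt% Na2O ÷ 61.979 g/mol = 0.34996 mol, giving 0.69992 Na and 0.34996 O.
35.62 wt% Al2O3 ÷ 101.961 g/mol = 0.34935 mol, giving 0.69870 Al and 1.04805 O.
42.29 wt% SiO2 ÷ 60.083 g/mol = 0.70386 mol, giving 0.70386 Si and 1.40772 O.
Oxygen sums to 2.80573; scaling by 4/2.80573 = 1.42565 puts the formula on 4 O.
Si: 0.70386 × 1.42565 = 1.003 atoms per formula unit.

1.003 Si apfu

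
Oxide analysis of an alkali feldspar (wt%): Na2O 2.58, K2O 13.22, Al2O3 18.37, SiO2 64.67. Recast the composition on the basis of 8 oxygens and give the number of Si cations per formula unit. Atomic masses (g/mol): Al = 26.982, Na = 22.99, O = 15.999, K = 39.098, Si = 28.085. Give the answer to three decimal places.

2.995 Si apfu

2.58 wt% Na2O ÷ 61.979 g/mol = 0.04163 mol, giving 0.08326 Na and 0.04163 O.
13.22 wt% K2O ÷ 94.195 g/mol = 0.14035 mol, giving 0.28070 K and 0.14035 O.
18.37 wt% Al2O3 ÷ 101.961 g/mol = 0.18017 mol, giving 0.36034 Al and 0.54051 O.
64.67 wt% SiO2 ÷ 60.083 g/mol = 1.07634 mol, giving 1.07634 Si and 2.15268 O.
Oxygen sums to 2.87517; scaling by 8/2.87517 = 2.78244 puts the formula on 8 O.
Si: 1.07634 × 2.78244 = 2.995 atoms per formula unit.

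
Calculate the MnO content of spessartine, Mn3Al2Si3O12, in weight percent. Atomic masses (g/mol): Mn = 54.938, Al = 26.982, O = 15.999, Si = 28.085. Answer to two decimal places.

42.99 wt%

Molar mass of Mn3Al2Si3O12 = 3·54.938 + 2·26.982 + 3·28.085 + 12·15.999 = 495.021 g/mol.
Each formula unit contains 3 Mn, equivalent to 3/1 = 3.0000 mol MnO.
M(MnO) = 1×54.938 + 1×15.999 = 70.937 g/mol.
Mass of MnO per formula unit = 3.0000 × 70.937 = 212.811 g.
MnO wt% = 212.811 / 495.021 × 100 = 42.99%.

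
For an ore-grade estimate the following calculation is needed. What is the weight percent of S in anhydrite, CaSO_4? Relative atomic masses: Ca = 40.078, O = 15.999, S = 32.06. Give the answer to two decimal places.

Formula mass = 1*40.078 + 1*32.06 + 4*15.999 = 136.134 g/mol, of which 32.060 g is S.
So S makes up 32.060/136.134 = 0.2355 of the mass, i.e. 23.55%.

23.55 wt%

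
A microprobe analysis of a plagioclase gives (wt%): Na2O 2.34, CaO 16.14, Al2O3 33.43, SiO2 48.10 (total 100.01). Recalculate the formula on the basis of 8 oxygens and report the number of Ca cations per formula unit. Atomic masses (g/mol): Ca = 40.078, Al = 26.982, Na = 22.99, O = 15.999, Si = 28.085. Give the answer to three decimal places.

0.791 Ca apfu

Na2O (M=61.979): mol = 0.03775; Na = 0.07550, O = 0.03775.
CaO (M=56.077): mol = 0.28782; Ca = 0.28782, O = 0.28782.
Al2O3 (M=101.961): mol = 0.32787; Al = 0.65574, O = 0.98361.
SiO2 (M=60.083): mol = 0.80056; Si = 0.80056, O = 1.60112.
ΣO = 2.91030; factor = 8/ΣO = 2.74886.
Ca apfu = 0.28782 × 2.74886 = 0.791.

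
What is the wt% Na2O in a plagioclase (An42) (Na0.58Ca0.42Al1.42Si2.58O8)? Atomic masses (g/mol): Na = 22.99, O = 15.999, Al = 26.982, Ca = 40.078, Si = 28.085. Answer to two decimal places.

Formula mass = 268.933 g/mol.
0.58 Na → 0.2900 mol Na2O per formula unit; M(Na2O) = 61.979, so Na2O mass = 17.974 g.
17.974/268.933 × 100 = 6.68 wt%.

6.68 wt%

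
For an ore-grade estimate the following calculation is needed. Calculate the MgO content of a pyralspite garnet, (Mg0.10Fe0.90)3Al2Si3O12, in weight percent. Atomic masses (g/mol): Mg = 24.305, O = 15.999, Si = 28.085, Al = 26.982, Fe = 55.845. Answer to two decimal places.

Molar mass of (Mg0.10Fe0.90)3Al2Si3O12 = 0.30·24.305 + 2.70·55.845 + 2·26.982 + 3·28.085 + 12·15.999 = 488.280 g/mol.
Each formula unit contains 0.30 Mg, equivalent to 0.30/1 = 0.3000 mol MgO.
M(MgO) = 1×24.305 + 1×15.999 = 40.304 g/mol.
Mass of MgO per formula unit = 0.3000 × 40.304 = 12.091 g.
MgO wt% = 12.091 / 488.280 × 100 = 2.48%.

2.48 wt%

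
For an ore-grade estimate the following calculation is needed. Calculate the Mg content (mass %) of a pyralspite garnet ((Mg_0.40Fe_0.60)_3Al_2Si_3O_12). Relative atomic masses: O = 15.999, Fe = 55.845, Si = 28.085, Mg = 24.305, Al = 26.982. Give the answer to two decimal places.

6.34 mass %

M((Mg_0.40Fe_0.60)_3Al_2Si_3O_12) = 459.894 g/mol.
Mg contributes 1.20 × 24.305 = 29.166 g per mole.
29.166/459.894 = 0.0634 → 6.34%.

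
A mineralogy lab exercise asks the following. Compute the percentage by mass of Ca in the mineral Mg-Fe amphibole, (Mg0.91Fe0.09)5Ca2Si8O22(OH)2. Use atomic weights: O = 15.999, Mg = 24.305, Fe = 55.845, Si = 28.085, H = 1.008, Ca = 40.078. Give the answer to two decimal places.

M((Mg0.91Fe0.09)5Ca2Si8O22(OH)2) = 826.546 g/mol.
Ca contributes 2 × 40.078 = 80.156 g per mole.
80.156/826.546 = 0.0970 → 9.70%.

9.70 weight percent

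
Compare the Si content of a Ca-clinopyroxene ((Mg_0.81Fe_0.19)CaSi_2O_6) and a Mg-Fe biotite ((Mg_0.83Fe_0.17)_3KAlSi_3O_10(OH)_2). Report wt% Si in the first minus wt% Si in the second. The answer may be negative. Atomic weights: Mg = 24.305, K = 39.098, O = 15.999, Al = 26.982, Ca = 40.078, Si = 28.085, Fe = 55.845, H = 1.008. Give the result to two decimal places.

5.80 percentage points

First mineral: 56.170 g Si in 222.540 g formula = 25.24 wt% Si.
Second mineral: 84.255 g Si in 433.339 g formula = 19.44 wt% Si.
25.24% − 19.44% gives a difference of 5.80 percentage points.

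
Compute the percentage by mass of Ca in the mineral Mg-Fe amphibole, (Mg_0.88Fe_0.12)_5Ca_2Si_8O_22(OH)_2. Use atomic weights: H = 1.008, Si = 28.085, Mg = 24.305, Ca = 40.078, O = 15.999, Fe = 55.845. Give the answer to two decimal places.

Formula mass = 4.40·24.305 + 0.60·55.845 + 2·40.078 + 8·28.085 + 24·15.999 + 2·1.008 = 831.277 g/mol, of which 80.156 g is Ca.
So Ca makes up 80.156/831.277 = 0.0964 of the mass, i.e. 9.64%.

9.64 wt%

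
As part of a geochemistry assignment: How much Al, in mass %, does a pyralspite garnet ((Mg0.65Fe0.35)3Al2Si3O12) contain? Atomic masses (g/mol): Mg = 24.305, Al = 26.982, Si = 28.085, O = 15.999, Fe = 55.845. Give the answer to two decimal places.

M((Mg0.65Fe0.35)3Al2Si3O12) = 436.239 g/mol.
Al contributes 2 × 26.982 = 53.964 g per mole.
53.964/436.239 = 0.1237 → 12.37%.

12.37 mass %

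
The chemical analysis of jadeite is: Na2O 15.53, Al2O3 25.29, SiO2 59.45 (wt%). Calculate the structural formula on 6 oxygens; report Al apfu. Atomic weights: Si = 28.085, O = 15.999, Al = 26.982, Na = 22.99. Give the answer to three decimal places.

1.001 Al apfu

15.53 wt% Na2O ÷ 61.979 g/mol = 0.25057 mol, giving 0.50114 Na and 0.25057 O.
25.29 wt% Al2O3 ÷ 101.961 g/mol = 0.24804 mol, giving 0.49608 Al and 0.74412 O.
59.45 wt% SiO2 ÷ 60.083 g/mol = 0.98946 mol, giving 0.98946 Si and 1.97892 O.
Oxygen sums to 2.97361; scaling by 6/2.97361 = 2.01775 puts the formula on 6 O.
Al: 0.49608 × 2.01775 = 1.001 atoms per formula unit.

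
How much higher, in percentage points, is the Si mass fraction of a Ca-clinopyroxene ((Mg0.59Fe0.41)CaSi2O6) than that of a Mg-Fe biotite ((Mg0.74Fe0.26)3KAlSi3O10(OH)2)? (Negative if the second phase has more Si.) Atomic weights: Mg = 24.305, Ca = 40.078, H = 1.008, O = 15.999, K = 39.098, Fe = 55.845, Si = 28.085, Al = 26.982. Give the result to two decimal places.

First mineral: 56.170 g Si in 229.478 g formula = 24.48 wt% Si.
Second mineral: 84.255 g Si in 441.855 g formula = 19.07 wt% Si.
24.48% − 19.07% gives a difference of 5.41 percentage points.

5.41 percentage points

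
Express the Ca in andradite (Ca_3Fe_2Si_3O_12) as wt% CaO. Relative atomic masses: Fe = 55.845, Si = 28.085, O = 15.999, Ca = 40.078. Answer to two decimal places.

33.11 wt%

Molar mass of Ca_3Fe_2Si_3O_12 = 3×40.078 + 2×55.845 + 3×28.085 + 12×15.999 = 508.167 g/mol.
Each formula unit contains 3 Ca, equivalent to 3/1 = 3.0000 mol CaO.
M(CaO) = 1×40.078 + 1×15.999 = 56.077 g/mol.
Mass of CaO per formula unit = 3.0000 × 56.077 = 168.231 g.
CaO wt% = 168.231 / 508.167 × 100 = 33.11%.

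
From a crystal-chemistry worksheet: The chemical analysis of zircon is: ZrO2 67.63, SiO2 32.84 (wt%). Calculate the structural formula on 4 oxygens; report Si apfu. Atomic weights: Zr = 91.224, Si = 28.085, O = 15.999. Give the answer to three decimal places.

ZrO2: 67.63/123.222 = 0.54885 mol → 0.54885 mol Zr, 1.09770 mol O.
SiO2: 32.84/60.083 = 0.54658 mol → 0.54658 mol Si, 1.09316 mol O.
Total oxygen = 2.19086 mol. Normalization factor = 4/2.19086 = 1.82577.
Si per 4 O = 0.54658 × 1.82577 = 0.998.

0.998 Si apfu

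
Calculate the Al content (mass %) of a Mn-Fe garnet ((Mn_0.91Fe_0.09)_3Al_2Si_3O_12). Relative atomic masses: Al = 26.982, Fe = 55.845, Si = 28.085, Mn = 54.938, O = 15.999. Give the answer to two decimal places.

Molar mass of (Mn_0.91Fe_0.09)_3Al_2Si_3O_12: 2.73×54.938 + 0.27×55.845 + 2×26.982 + 3×28.085 + 12×15.999 = 495.266 g/mol.
Mass of Al per formula unit: 2 × 26.982 = 53.964 g.
Weight fraction Al = 53.964 / 495.266 = 0.1090.

10.90 mass %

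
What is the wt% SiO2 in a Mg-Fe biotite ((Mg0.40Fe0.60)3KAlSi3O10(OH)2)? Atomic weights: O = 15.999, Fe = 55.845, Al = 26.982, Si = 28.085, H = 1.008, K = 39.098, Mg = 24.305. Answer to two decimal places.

M((Mg0.40Fe0.60)3KAlSi3O10(OH)2) = 474.026 g/mol; M(SiO2) = 60.083 g/mol.
Moles SiO2 per formula unit = 3 Si ÷ 1 = 3.0000.
SiO2 fraction = (3.0000 × 60.083) / 474.026 = 180.249/474.026 = 0.3803.

38.03 wt%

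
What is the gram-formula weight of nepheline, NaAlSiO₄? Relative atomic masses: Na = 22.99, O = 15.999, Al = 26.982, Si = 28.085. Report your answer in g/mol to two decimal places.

The formula mass is the sum 1*22.99 + 1*26.982 + 1*28.085 + 4*15.999.

142.05 g/mol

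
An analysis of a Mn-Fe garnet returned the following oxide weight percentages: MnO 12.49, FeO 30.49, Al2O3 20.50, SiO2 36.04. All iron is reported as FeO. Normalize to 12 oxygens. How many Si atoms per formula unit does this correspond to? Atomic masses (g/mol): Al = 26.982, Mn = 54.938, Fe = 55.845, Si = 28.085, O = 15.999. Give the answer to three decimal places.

MnO: 12.49/70.937 = 0.17607 mol → 0.17607 mol Mn, 0.17607 mol O.
FeO: 30.49/71.844 = 0.42439 mol → 0.42439 mol Fe, 0.42439 mol O.
Al2O3: 20.50/101.961 = 0.20106 mol → 0.40212 mol Al, 0.60318 mol O.
SiO2: 36.04/60.083 = 0.59984 mol → 0.59984 mol Si, 1.19968 mol O.
Total oxygen = 2.40332 mol. Normalization factor = 12/2.40332 = 4.99309.
Si per 12 O = 0.59984 × 4.99309 = 2.995.

2.995 Si apfu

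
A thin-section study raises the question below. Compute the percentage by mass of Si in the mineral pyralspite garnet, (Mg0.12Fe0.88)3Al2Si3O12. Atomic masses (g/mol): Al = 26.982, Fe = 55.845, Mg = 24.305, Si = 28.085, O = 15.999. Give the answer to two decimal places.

Formula mass = 0.36*24.305 + 2.64*55.845 + 2*26.982 + 3*28.085 + 12*15.999 = 486.388 g/mol, of which 84.255 g is Si.
So Si makes up 84.255/486.388 = 0.1732 of the mass, i.e. 17.32%.

17.32 wt%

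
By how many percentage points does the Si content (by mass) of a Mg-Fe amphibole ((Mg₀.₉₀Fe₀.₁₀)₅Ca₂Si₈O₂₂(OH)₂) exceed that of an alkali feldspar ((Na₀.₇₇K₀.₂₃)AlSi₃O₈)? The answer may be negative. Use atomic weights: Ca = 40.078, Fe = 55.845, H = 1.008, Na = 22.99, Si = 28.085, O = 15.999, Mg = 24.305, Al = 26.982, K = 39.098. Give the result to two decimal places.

Si in (Mg₀.₉₀Fe₀.₁₀)₅Ca₂Si₈O₂₂(OH)₂: molar mass 828.123 g/mol; 8×28.085 = 224.680 g → 27.13 wt%.
Si in (Na₀.₇₇K₀.₂₃)AlSi₃O₈: molar mass 265.924 g/mol; 3×28.085 = 84.255 g → 31.68 wt%.
Difference = 27.13 − 31.68 = -4.55 percentage points.

-4.55 percentage points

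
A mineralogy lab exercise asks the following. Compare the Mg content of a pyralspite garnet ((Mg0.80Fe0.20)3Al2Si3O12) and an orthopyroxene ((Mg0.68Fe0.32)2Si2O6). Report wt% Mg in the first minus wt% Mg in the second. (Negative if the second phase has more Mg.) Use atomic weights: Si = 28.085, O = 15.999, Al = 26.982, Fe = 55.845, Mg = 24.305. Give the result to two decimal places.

-1.14 percentage points

First mineral: 58.332 g Mg in 422.046 g formula = 13.82 wt% Mg.
Second mineral: 33.055 g Mg in 220.960 g formula = 14.96 wt% Mg.
13.82% − 14.96% gives a difference of -1.14 percentage points.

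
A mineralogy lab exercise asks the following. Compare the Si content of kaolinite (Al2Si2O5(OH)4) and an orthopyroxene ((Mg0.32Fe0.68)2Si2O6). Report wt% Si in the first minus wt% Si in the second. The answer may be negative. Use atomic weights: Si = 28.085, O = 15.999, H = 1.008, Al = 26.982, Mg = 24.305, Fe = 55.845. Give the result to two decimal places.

First mineral: 56.170 g Si in 258.157 g formula = 21.76 wt% Si.
Second mineral: 56.170 g Si in 243.668 g formula = 23.05 wt% Si.
21.76% − 23.05% gives a difference of -1.29 percentage points.

-1.29 percentage points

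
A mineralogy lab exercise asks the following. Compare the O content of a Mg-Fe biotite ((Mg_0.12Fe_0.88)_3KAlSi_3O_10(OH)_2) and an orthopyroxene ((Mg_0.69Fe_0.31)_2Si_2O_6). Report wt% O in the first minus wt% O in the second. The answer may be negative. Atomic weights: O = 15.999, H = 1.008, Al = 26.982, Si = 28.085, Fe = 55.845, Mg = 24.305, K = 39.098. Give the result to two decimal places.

-5.21 percentage points

First mineral: 191.988 g O in 500.520 g formula = 38.36 wt% O.
Second mineral: 95.994 g O in 220.329 g formula = 43.57 wt% O.
38.36% − 43.57% gives a difference of -5.21 percentage points.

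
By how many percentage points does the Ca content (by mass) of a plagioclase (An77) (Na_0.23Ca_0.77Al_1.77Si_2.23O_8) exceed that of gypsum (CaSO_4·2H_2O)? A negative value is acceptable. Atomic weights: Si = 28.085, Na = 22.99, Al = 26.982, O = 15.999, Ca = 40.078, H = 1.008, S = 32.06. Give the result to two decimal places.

Ca in Na_0.23Ca_0.77Al_1.77Si_2.23O_8: molar mass 274.527 g/mol; 0.77×40.078 = 30.860 g → 11.24 wt%.
Ca in CaSO_4·2H_2O: molar mass 172.164 g/mol; 1×40.078 = 40.078 g → 23.28 wt%.
Difference = 11.24 − 23.28 = -12.04 percentage points.

-12.04 percentage points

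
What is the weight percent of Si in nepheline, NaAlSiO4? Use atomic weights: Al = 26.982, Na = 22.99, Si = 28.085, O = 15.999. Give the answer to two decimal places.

Formula mass = 1×22.99 + 1×26.982 + 1×28.085 + 4×15.999 = 142.053 g/mol, of which 28.085 g is Si.
So Si makes up 28.085/142.053 = 0.1977 of the mass, i.e. 19.77%.

19.77 weight percent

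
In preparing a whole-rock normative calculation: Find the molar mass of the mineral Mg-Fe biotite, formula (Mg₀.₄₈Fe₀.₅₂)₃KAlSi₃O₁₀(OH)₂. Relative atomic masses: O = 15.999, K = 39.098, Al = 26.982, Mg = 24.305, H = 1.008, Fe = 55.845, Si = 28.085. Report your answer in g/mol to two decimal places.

The formula mass is the sum 1.44(24.305) + 1.56(55.845) + 1(39.098) + 1(26.982) + 3(28.085) + 12(15.999) + 2(1.008).

466.46 g/mol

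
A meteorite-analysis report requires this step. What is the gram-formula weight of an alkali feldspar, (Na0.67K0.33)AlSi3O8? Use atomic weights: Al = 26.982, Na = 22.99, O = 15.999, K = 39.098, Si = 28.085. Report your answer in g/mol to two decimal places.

267.53 g/mol

Na: 0.67 × 22.99 = 15.4033
K: 0.33 × 39.098 = 12.9023
Al: 1 × 26.982 = 26.9820
Si: 3 × 28.085 = 84.2550
O: 8 × 15.999 = 127.9920
Summing the contributions gives the formula mass.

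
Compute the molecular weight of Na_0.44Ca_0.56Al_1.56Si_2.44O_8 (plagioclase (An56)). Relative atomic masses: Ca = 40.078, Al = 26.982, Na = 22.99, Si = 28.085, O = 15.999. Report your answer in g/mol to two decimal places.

271.17 g/mol

The formula mass is the sum 0.44·22.99 + 0.56·40.078 + 1.56·26.982 + 2.44·28.085 + 8·15.999.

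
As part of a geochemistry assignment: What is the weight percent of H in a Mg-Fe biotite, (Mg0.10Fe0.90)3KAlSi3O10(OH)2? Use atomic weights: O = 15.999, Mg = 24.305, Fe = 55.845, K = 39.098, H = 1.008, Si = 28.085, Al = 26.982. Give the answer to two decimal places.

0.40 wt%

M((Mg0.10Fe0.90)3KAlSi3O10(OH)2) = 502.412 g/mol.
H contributes 2 × 1.008 = 2.016 g per mole.
2.016/502.412 = 0.0040 → 0.40%.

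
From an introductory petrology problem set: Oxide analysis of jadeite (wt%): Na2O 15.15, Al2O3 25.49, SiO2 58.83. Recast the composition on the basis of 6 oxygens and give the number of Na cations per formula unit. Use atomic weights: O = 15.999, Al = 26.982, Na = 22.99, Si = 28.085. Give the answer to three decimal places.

0.993 Na apfu

15.15 wt% Na2O ÷ 61.979 g/mol = 0.24444 mol, giving 0.48888 Na and 0.24444 O.
25.49 wt% Al2O3 ÷ 101.961 g/mol = 0.25000 mol, giving 0.50000 Al and 0.75000 O.
58.83 wt% SiO2 ÷ 60.083 g/mol = 0.97915 mol, giving 0.97915 Si and 1.95830 O.
Oxygen sums to 2.95274; scaling by 6/2.95274 = 2.03201 puts the formula on 6 O.
Na: 0.48888 × 2.03201 = 0.993 atoms per formula unit.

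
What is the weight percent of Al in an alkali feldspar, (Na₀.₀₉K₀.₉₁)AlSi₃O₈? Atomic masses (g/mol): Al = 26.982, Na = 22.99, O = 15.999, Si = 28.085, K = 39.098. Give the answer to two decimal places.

9.75 wt%

Molar mass of (Na₀.₀₉K₀.₉₁)AlSi₃O₈: 0.09*22.99 + 0.91*39.098 + 1*26.982 + 3*28.085 + 8*15.999 = 276.877 g/mol.
Mass of Al per formula unit: 1 × 26.982 = 26.982 g.
Weight fraction Al = 26.982 / 276.877 = 0.0975.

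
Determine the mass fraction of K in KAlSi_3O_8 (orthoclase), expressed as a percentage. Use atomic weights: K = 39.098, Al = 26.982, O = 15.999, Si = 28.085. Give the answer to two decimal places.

14.05 mass %

Molar mass of KAlSi_3O_8: 1*39.098 + 1*26.982 + 3*28.085 + 8*15.999 = 278.327 g/mol.
Mass of K per formula unit: 1 × 39.098 = 39.098 g.
Weight fraction K = 39.098 / 278.327 = 0.1405.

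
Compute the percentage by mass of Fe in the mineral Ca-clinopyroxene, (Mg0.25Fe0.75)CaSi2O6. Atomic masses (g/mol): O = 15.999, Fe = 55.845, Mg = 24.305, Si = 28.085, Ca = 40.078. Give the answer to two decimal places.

17.44 weight percent

Formula mass = 0.25·24.305 + 0.75·55.845 + 1·40.078 + 2·28.085 + 6·15.999 = 240.202 g/mol, of which 41.884 g is Fe.
So Fe makes up 41.884/240.202 = 0.1744 of the mass, i.e. 17.44%.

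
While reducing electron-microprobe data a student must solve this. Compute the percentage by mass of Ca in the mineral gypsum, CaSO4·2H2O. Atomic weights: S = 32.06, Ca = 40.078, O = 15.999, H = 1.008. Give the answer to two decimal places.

Molar mass of CaSO4·2H2O: 1×40.078 + 1×32.06 + 6×15.999 + 4×1.008 = 172.164 g/mol.
Mass of Ca per formula unit: 1 × 40.078 = 40.078 g.
Weight fraction Ca = 40.078 / 172.164 = 0.2328.

23.28 weight percent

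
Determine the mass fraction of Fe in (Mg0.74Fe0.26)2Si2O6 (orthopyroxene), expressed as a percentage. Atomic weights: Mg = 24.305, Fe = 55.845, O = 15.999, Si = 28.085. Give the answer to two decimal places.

Formula mass = 1.48*24.305 + 0.52*55.845 + 2*28.085 + 6*15.999 = 217.175 g/mol, of which 29.039 g is Fe.
So Fe makes up 29.039/217.175 = 0.1337 of the mass, i.e. 13.37%.

13.37 wt%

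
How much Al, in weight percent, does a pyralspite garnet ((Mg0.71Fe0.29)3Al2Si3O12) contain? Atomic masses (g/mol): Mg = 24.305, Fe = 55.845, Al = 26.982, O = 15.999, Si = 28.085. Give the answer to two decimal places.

Formula mass = 2.13*24.305 + 0.87*55.845 + 2*26.982 + 3*28.085 + 12*15.999 = 430.562 g/mol, of which 53.964 g is Al.
So Al makes up 53.964/430.562 = 0.1253 of the mass, i.e. 12.53%.

12.53 weight percent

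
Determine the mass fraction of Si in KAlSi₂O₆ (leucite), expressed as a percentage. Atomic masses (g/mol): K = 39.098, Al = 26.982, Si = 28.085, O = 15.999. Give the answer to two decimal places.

25.74 mass %

Formula mass = 1×39.098 + 1×26.982 + 2×28.085 + 6×15.999 = 218.244 g/mol, of which 56.170 g is Si.
So Si makes up 56.170/218.244 = 0.2574 of the mass, i.e. 25.74%.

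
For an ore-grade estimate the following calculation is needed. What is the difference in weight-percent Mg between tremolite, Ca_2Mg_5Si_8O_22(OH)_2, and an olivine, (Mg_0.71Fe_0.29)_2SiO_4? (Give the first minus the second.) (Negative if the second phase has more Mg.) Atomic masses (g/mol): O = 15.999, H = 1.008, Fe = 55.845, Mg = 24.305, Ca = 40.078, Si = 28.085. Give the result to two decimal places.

-6.75 percentage points

M(Ca_2Mg_5Si_8O_22(OH)_2) = 812.353 g/mol, so wt% Mg = 121.525/812.353 × 100 = 14.96%.
M((Mg_0.71Fe_0.29)_2SiO_4) = 158.984 g/mol, so wt% Mg = 34.513/158.984 × 100 = 21.71%.
14.96 − 21.71 = -6.75 pp.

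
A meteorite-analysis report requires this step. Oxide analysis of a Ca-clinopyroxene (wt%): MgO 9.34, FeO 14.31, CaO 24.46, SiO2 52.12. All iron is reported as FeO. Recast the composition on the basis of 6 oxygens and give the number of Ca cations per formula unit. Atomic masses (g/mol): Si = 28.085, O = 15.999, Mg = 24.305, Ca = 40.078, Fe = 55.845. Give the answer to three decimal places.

1.006 Ca apfu

9.34 wt% MgO ÷ 40.304 g/mol = 0.23174 mol, giving 0.23174 Mg and 0.23174 O.
14.31 wt% FeO ÷ 71.844 g/mol = 0.19918 mol, giving 0.19918 Fe and 0.19918 O.
24.46 wt% CaO ÷ 56.077 g/mol = 0.43619 mol, giving 0.43619 Ca and 0.43619 O.
52.12 wt% SiO2 ÷ 60.083 g/mol = 0.86747 mol, giving 0.86747 Si and 1.73494 O.
Oxygen sums to 2.60205; scaling by 6/2.60205 = 2.30587 puts the formula on 6 O.
Ca: 0.43619 × 2.30587 = 1.006 atoms per formula unit.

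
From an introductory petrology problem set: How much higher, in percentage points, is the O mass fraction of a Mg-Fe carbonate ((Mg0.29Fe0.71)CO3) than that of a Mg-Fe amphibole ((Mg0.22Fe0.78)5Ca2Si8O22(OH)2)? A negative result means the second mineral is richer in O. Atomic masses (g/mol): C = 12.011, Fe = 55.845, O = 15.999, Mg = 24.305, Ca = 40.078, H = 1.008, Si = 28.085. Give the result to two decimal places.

O in (Mg0.29Fe0.71)CO3: molar mass 106.706 g/mol; 3×15.999 = 47.997 g → 44.98 wt%.
O in (Mg0.22Fe0.78)5Ca2Si8O22(OH)2: molar mass 935.359 g/mol; 24×15.999 = 383.976 g → 41.05 wt%.
Difference = 44.98 − 41.05 = 3.93 percentage points.

3.93 percentage points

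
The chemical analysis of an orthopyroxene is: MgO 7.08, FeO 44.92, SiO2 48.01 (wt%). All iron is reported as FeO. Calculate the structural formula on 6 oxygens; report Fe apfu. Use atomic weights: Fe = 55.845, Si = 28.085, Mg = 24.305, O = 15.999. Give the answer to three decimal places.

MgO (M=40.304): mol = 0.17566; Mg = 0.17566, O = 0.17566.
FeO (M=71.844): mol = 0.62524; Fe = 0.62524, O = 0.62524.
SiO2 (M=60.083): mol = 0.79906; Si = 0.79906, O = 1.59812.
ΣO = 2.39902; factor = 6/ΣO = 2.50102.
Fe apfu = 0.62524 × 2.50102 = 1.564.

1.564 Fe apfu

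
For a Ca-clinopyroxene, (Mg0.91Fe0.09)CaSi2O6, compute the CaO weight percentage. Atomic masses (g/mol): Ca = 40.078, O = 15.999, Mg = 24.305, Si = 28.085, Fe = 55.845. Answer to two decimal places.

25.56 wt%

Formula mass = 219.386 g/mol.
1 Ca → 1.0000 mol CaO per formula unit; M(CaO) = 56.077, so CaO mass = 56.077 g.
56.077/219.386 × 100 = 25.56 wt%.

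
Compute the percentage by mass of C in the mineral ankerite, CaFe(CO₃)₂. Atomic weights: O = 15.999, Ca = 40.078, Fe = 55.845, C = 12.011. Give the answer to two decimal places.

Molar mass of CaFe(CO₃)₂: 1*40.078 + 1*55.845 + 2*12.011 + 6*15.999 = 215.939 g/mol.
Mass of C per formula unit: 2 × 12.011 = 24.022 g.
Weight fraction C = 24.022 / 215.939 = 0.1112.

11.12 wt%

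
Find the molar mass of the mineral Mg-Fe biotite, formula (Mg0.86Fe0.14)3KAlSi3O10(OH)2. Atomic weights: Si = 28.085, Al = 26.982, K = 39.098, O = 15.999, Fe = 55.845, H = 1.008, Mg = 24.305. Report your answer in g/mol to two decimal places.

The formula mass is the sum 2.58(24.305) + 0.42(55.845) + 1(39.098) + 1(26.982) + 3(28.085) + 12(15.999) + 2(1.008).

430.50 g/mol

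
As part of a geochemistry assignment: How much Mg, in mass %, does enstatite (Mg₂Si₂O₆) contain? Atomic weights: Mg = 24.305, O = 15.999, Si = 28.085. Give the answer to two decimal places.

Molar mass of Mg₂Si₂O₆: 2×24.305 + 2×28.085 + 6×15.999 = 200.774 g/mol.
Mass of Mg per formula unit: 2 × 24.305 = 48.610 g.
Weight fraction Mg = 48.610 / 200.774 = 0.2421.

24.21 mass %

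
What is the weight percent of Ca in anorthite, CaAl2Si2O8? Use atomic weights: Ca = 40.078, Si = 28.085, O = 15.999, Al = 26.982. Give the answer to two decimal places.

14.41 wt%

Formula mass = 1×40.078 + 2×26.982 + 2×28.085 + 8×15.999 = 278.204 g/mol, of which 40.078 g is Ca.
So Ca makes up 40.078/278.204 = 0.1441 of the mass, i.e. 14.41%.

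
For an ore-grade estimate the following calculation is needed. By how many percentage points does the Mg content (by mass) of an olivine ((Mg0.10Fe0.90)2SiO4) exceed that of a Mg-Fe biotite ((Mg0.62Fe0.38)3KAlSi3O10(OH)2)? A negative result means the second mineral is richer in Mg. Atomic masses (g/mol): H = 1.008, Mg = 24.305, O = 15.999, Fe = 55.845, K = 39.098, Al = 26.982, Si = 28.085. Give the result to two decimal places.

First mineral: 4.861 g Mg in 197.463 g formula = 2.46 wt% Mg.
Second mineral: 45.207 g Mg in 453.210 g formula = 9.97 wt% Mg.
2.46% − 9.97% gives a difference of -7.51 percentage points.

-7.51 percentage points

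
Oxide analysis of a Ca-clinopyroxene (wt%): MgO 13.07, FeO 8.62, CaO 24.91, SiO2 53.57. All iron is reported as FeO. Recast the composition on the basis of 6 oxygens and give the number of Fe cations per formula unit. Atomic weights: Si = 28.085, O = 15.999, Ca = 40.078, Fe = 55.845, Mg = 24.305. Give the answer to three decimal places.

0.269 Fe apfu

MgO (M=40.304): mol = 0.32429; Mg = 0.32429, O = 0.32429.
FeO (M=71.844): mol = 0.11998; Fe = 0.11998, O = 0.11998.
CaO (M=56.077): mol = 0.44421; Ca = 0.44421, O = 0.44421.
SiO2 (M=60.083): mol = 0.89160; Si = 0.89160, O = 1.78320.
ΣO = 2.67168; factor = 6/ΣO = 2.24578.
Fe apfu = 0.11998 × 2.24578 = 0.269.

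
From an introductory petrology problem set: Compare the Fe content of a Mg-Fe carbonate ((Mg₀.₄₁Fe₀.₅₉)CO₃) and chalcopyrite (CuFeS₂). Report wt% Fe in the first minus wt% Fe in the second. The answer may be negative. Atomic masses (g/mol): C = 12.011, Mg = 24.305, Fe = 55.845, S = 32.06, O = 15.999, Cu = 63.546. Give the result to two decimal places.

1.58 percentage points

M((Mg₀.₄₁Fe₀.₅₉)CO₃) = 102.922 g/mol, so wt% Fe = 32.949/102.922 × 100 = 32.01%.
M(CuFeS₂) = 183.511 g/mol, so wt% Fe = 55.845/183.511 × 100 = 30.43%.
32.01 − 30.43 = 1.58 pp.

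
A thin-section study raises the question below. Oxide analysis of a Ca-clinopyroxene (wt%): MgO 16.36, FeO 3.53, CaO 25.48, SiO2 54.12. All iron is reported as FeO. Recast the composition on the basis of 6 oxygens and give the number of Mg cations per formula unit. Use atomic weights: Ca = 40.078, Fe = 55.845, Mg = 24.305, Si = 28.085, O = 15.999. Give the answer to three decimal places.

MgO: 16.36/40.304 = 0.40592 mol → 0.40592 mol Mg, 0.40592 mol O.
FeO: 3.53/71.844 = 0.04913 mol → 0.04913 mol Fe, 0.04913 mol O.
CaO: 25.48/56.077 = 0.45438 mol → 0.45438 mol Ca, 0.45438 mol O.
SiO2: 54.12/60.083 = 0.90075 mol → 0.90075 mol Si, 1.80150 mol O.
Total oxygen = 2.71093 mol. Normalization factor = 6/2.71093 = 2.21326.
Mg per 6 O = 0.40592 × 2.21326 = 0.898.

0.898 Mg apfu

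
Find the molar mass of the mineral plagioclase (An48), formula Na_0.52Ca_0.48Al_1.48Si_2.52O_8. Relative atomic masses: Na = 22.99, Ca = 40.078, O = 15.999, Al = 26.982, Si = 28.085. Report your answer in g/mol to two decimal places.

The formula mass is the sum 0.52*22.99 + 0.48*40.078 + 1.48*26.982 + 2.52*28.085 + 8*15.999.

269.89 g/mol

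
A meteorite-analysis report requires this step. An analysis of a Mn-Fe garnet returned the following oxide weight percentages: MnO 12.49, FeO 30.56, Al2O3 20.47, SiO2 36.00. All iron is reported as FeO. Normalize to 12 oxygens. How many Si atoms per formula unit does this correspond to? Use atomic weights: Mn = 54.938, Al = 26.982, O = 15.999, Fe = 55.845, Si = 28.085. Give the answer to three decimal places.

2.993 Si apfu

12.49 wt% MnO ÷ 70.937 g/mol = 0.17607 mol, giving 0.17607 Mn and 0.17607 O.
30.56 wt% FeO ÷ 71.844 g/mol = 0.42537 mol, giving 0.42537 Fe and 0.42537 O.
20.47 wt% Al2O3 ÷ 101.961 g/mol = 0.20076 mol, giving 0.40152 Al and 0.60228 O.
36.00 wt% SiO2 ÷ 60.083 g/mol = 0.59917 mol, giving 0.59917 Si and 1.19834 O.
Oxygen sums to 2.40206; scaling by 12/2.40206 = 4.99571 puts the formula on 12 O.
Si: 0.59917 × 4.99571 = 2.993 atoms per formula unit.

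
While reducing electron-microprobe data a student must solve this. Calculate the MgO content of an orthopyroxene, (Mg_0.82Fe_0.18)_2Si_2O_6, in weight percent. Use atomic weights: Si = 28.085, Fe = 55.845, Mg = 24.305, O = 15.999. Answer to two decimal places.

31.16 wt%

M((Mg_0.82Fe_0.18)_2Si_2O_6) = 212.128 g/mol; M(MgO) = 40.304 g/mol.
Moles MgO per formula unit = 1.64 Mg ÷ 1 = 1.6400.
MgO fraction = (1.6400 × 40.304) / 212.128 = 66.099/212.128 = 0.3116.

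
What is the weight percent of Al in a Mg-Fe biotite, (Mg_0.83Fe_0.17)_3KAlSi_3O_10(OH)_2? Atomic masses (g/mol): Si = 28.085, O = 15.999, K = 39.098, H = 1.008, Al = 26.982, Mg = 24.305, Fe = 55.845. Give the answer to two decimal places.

6.23 weight percent

Molar mass of (Mg_0.83Fe_0.17)_3KAlSi_3O_10(OH)_2: 2.49*24.305 + 0.51*55.845 + 1*39.098 + 1*26.982 + 3*28.085 + 12*15.999 + 2*1.008 = 433.339 g/mol.
Mass of Al per formula unit: 1 × 26.982 = 26.982 g.
Weight fraction Al = 26.982 / 433.339 = 0.0623.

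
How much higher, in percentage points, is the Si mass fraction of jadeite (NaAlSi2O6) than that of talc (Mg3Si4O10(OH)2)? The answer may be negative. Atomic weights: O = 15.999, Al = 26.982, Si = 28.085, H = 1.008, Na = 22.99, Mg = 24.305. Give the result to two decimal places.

-1.83 percentage points

Si in NaAlSi2O6: molar mass 202.136 g/mol; 2×28.085 = 56.170 g → 27.79 wt%.
Si in Mg3Si4O10(OH)2: molar mass 379.259 g/mol; 4×28.085 = 112.340 g → 29.62 wt%.
Difference = 27.79 − 29.62 = -1.83 percentage points.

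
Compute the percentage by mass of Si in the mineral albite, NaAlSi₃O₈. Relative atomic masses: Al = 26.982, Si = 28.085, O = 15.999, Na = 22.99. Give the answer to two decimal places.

32.13 weight percent

Formula mass = 1×22.99 + 1×26.982 + 3×28.085 + 8×15.999 = 262.219 g/mol, of which 84.255 g is Si.
So Si makes up 84.255/262.219 = 0.3213 of the mass, i.e. 32.13%.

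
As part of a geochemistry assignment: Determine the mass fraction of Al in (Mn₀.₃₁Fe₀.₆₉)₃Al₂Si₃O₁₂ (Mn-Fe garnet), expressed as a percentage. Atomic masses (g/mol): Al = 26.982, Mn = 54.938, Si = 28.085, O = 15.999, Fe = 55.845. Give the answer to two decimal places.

10.86 mass %

Molar mass of (Mn₀.₃₁Fe₀.₆₉)₃Al₂Si₃O₁₂: 0.93*54.938 + 2.07*55.845 + 2*26.982 + 3*28.085 + 12*15.999 = 496.898 g/mol.
Mass of Al per formula unit: 2 × 26.982 = 53.964 g.
Weight fraction Al = 53.964 / 496.898 = 0.1086.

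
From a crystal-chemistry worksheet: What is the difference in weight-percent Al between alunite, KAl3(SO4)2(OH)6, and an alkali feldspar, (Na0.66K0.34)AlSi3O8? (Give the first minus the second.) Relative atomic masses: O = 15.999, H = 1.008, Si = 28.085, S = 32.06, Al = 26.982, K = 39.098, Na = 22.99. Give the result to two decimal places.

M(KAl3(SO4)2(OH)6) = 414.198 g/mol, so wt% Al = 80.946/414.198 × 100 = 19.54%.
M((Na0.66K0.34)AlSi3O8) = 267.696 g/mol, so wt% Al = 26.982/267.696 × 100 = 10.08%.
19.54 − 10.08 = 9.46 pp.

9.46 percentage points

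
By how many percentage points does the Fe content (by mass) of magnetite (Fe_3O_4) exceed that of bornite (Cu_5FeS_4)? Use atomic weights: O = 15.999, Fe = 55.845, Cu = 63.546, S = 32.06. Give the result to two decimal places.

First mineral: 167.535 g Fe in 231.531 g formula = 72.36 wt% Fe.
Second mineral: 55.845 g Fe in 501.815 g formula = 11.13 wt% Fe.
72.36% − 11.13% gives a difference of 61.23 percentage points.

61.23 percentage points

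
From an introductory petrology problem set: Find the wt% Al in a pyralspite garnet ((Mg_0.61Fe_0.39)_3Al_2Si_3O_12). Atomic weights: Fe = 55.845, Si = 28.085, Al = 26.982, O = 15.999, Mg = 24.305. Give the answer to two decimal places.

Formula mass = 1.83×24.305 + 1.17×55.845 + 2×26.982 + 3×28.085 + 12×15.999 = 440.024 g/mol, of which 53.964 g is Al.
So Al makes up 53.964/440.024 = 0.1226 of the mass, i.e. 12.26%.

12.26 weight percent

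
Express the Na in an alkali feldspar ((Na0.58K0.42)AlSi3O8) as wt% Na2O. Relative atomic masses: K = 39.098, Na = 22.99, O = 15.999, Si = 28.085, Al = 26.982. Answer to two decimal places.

Molar mass of (Na0.58K0.42)AlSi3O8 = 0.58×22.99 + 0.42×39.098 + 1×26.982 + 3×28.085 + 8×15.999 = 268.984 g/mol.
Each formula unit contains 0.58 Na, equivalent to 0.58/2 = 0.2900 mol Na2O.
M(Na2O) = 2×22.99 + 1×15.999 = 61.979 g/mol.
Mass of Na2O per formula unit = 0.2900 × 61.979 = 17.974 g.
Na2O wt% = 17.974 / 268.984 × 100 = 6.68%.

6.68 wt%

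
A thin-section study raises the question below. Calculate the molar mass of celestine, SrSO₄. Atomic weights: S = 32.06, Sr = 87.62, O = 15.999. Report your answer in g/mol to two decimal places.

The formula mass is the sum 1×87.62 + 1×32.06 + 4×15.999.

183.68 g/mol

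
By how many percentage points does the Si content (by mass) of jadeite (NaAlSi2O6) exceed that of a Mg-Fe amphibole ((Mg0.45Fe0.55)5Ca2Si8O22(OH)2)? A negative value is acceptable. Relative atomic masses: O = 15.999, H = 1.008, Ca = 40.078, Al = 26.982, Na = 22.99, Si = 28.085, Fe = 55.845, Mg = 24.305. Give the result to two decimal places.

M(NaAlSi2O6) = 202.136 g/mol, so wt% Si = 56.170/202.136 × 100 = 27.79%.
M((Mg0.45Fe0.55)5Ca2Si8O22(OH)2) = 899.088 g/mol, so wt% Si = 224.680/899.088 × 100 = 24.99%.
27.79 − 24.99 = 2.80 pp.

2.80 percentage points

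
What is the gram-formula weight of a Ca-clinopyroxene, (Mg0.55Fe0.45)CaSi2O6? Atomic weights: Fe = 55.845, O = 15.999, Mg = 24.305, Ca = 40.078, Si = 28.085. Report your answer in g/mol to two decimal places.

230.74 g/mol

M = 0.55·24.305 + 0.45·55.845 + 1·40.078 + 2·28.085 + 6·15.999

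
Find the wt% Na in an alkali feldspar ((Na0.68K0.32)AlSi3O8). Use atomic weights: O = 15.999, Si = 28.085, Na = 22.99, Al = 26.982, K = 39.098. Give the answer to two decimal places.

5.85 weight percent

M((Na0.68K0.32)AlSi3O8) = 267.374 g/mol.
Na contributes 0.68 × 22.99 = 15.633 g per mole.
15.633/267.374 = 0.0585 → 5.85%.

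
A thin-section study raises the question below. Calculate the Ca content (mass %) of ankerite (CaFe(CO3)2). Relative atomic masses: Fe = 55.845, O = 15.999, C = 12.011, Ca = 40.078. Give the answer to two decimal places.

18.56 mass %

Formula mass = 1×40.078 + 1×55.845 + 2×12.011 + 6×15.999 = 215.939 g/mol, of which 40.078 g is Ca.
So Ca makes up 40.078/215.939 = 0.1856 of the mass, i.e. 18.56%.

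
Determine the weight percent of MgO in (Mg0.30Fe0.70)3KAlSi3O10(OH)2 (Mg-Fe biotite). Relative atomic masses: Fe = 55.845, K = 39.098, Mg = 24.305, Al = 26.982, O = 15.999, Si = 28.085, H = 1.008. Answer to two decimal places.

7.50 wt%

M((Mg0.30Fe0.70)3KAlSi3O10(OH)2) = 483.488 g/mol; M(MgO) = 40.304 g/mol.
Moles MgO per formula unit = 0.90 Mg ÷ 1 = 0.9000.
MgO fraction = (0.9000 × 40.304) / 483.488 = 36.274/483.488 = 0.0750.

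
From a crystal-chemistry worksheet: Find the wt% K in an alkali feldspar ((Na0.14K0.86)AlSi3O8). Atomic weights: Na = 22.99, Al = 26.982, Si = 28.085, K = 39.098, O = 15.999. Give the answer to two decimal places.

12.18 weight percent

Formula mass = 0.14·22.99 + 0.86·39.098 + 1·26.982 + 3·28.085 + 8·15.999 = 276.072 g/mol, of which 33.624 g is K.
So K makes up 33.624/276.072 = 0.1218 of the mass, i.e. 12.18%.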